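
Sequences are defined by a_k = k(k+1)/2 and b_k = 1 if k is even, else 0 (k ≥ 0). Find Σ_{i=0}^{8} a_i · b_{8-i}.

Write out a_i and b_{8-i} for i = 0,…,8 and sum the products.
Σ = 0·1 + 1·0 + 3·1 + 6·0 + 10·1 + 15·0 + 21·1 + 28·0 + 36·1 = 70.

70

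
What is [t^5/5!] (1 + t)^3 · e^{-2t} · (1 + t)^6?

The EGF product rule gives c_5 = Σ_{k_1+k_2+k_3=5} C(5; k_1,k_2,k_3) · ∏ g_i(k_i), where (1+t)^3 gives the falling factorial (3)_k; e^{-2t} gives (-2)^k; (1+t)^6 gives the falling factorial (6)_k.
g_1(k) for k = 0…5: 1, 3, 6, 6, 0, 0.
g_2(k) for k = 0…5: 1, -2, 4, -8, 16, -32.
g_3(k) for k = 0…5: 1, 6, 30, 120, 360, 720.
First combine the last two factors: h(k) = Σ_j C(k,j)·g_2(j)·g_3(k−j) for k = 0…5: 1, 4, 10, 4, -56, -32.
c_5 = Σ_k C(5,k)·g_1(k)·h(5−k) = 1·1·(-32) + 5·3·(-56) + 10·6·4 + 10·6·10 = −32 − 840 + 240 + 600 = -32.

-32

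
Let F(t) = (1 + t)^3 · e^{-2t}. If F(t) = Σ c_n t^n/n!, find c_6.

-32

The EGF product rule gives c_6 = Σ_{k_1+k_2=6} C(6; k_1,k_2) · ∏ g_i(k_i), where (1+t)^3 gives the falling factorial (3)_k; e^{-2t} gives (-2)^k.
g_1(k) for k = 0…6: 1, 3, 6, 6, 0, 0, 0.
g_2(k) for k = 0…6: 1, -2, 4, -8, 16, -32, 64.
c_6 = Σ_k C(6,k)·g_1(k)·g_2(6−k) = 1·1·64 + 6·3·(-32) + 15·6·16 + 20·6·(-8) = 64 − 576 + 1440 − 960 = -32.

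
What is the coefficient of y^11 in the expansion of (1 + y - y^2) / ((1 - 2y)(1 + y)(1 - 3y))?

Partial fractions give a closed form: a_n = (-5/3)·2^n + (-1/12)·(-1)^n + (11/4)·3^n.
At n = 11: a_11 = 483741.

483741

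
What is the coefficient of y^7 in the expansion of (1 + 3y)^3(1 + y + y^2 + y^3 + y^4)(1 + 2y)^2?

(1 + 3y)^3 has coefficients 1,9,27,27 for degrees 0…3.
(1 + y + y^2 + y^3 + y^4) has coefficients 1,1,1,1,1,0,0,0 for degrees 0…7.
Finally multiplying by (1 + 2y)^2, the product of all factors after the first has coefficients 1,5,9,9,9,8,4,0 for degrees 0…7.
[y^7] = 1·0 + 9·4 + 27·8 + 27·9 = 495.

495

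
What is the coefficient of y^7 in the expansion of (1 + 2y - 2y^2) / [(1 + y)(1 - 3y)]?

The denominator gives the recurrence a_n = 2a_(n−1) + 3a_(n−2) for n ≥ 3; the numerator fixes a_0 = 1, a_1 = 4, a_2 = 9.
Iterating: 1, 4, 9, 30, 87, 264, 789, 2370, so a_7 = 2370.

2370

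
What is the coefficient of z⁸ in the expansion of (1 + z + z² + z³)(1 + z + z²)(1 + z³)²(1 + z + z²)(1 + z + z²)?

58

(1 + z + z² + z³) has coefficients 1,1,1,1 for degrees 0…3.
(1 + z + z²) has coefficients 1,1,1,0,0,0,0,0,0 for degrees 0…8.
Multiplying by (1 + z³)² gives running coefficients 1,1,1,2,2,2,1,1,1 for degrees 0…8.
Multiplying by (1 + z + z²) gives running coefficients 1,2,3,4,5,6,5,4,3 for degrees 0…8.
Finally multiplying by (1 + z + z²), the product of all factors after the first has coefficients 1,3,6,9,12,15,16,15,12 for degrees 0…8.
[z⁸] = 1·12 + 1·15 + 1·16 + 1·15 = 58.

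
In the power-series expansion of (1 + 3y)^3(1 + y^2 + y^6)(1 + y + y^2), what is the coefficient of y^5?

(1 + 3y)^3 has coefficients 1,9,27,27 for degrees 0…3.
(1 + y^2 + y^6) has coefficients 1,0,1,0,0,0 for degrees 0…5.
Finally multiplying by (1 + y + y^2), the product of all factors after the first has coefficients 1,1,2,1,1,0 for degrees 0…5.
[y^5] = 1·0 + 9·1 + 27·1 + 27·2 = 90.

90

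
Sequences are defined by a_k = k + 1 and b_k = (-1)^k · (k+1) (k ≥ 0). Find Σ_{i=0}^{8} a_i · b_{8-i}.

5

This is [x^8] in the product of the two ordinary generating functions.
Σ = 1·9 + 2·(-8) + 3·7 + 4·(-6) + 5·5 + 6·(-4) + 7·3 + 8·(-2) + 9·1 = 5.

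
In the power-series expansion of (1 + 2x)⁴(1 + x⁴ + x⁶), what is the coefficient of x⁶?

25

(1 + 2x)⁴ has coefficients 1,8,24,32,16 for degrees 0…4.
(1 + x⁴ + x⁶) has coefficients 1,0,0,0,1,0,1 for degrees 0…6.
[x⁶] = 1·1 + 8·0 + 24·1 + 32·0 + 16·0 = 25.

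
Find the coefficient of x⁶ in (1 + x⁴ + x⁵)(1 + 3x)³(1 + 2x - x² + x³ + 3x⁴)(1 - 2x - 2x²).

5

(1 + x⁴ + x⁵) has coefficients 1,0,0,0,1,1 for degrees 0…5.
(1 + 3x)³ has coefficients 1,9,27,27,0,0,0 for degrees 0…6.
Multiplying by (1 + 2x - x² + x³ + 3x⁴) gives running coefficients 1,11,44,73,39,27,108 for degrees 0…6.
Finally multiplying by (1 - 2x - 2x²), the product of all factors after the first has coefficients 1,9,20,-37,-195,-197,-24 for degrees 0…6.
[x⁶] = 1·(-24) + 1·20 + 1·9 = 5.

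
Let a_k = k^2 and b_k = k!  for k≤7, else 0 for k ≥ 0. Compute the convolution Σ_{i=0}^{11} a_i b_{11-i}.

104903

This is [x^11] in the product of the two ordinary generating functions.
Σ = 0·0 + 1·0 + 4·0 + 9·0 + 16·5040 + 25·720 + 36·120 + 49·24 + 64·6 + 81·2 + 100·1 + 121·1 = 104903.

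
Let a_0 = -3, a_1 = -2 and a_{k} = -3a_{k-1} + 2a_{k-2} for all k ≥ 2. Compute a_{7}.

The ordinary generating function has denominator 1 + 3t - 2t^2.
Iterating the recurrence: a_0,…,a_{7} = -3, -2, 0, -4, 12, -44, 156, -556.

-556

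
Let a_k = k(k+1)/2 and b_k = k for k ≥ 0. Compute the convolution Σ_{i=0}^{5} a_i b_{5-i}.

This is [x^5] in the product of the two ordinary generating functions.
Σ = 0·5 + 1·4 + 3·3 + 6·2 + 10·1 + 15·0 = 35.

35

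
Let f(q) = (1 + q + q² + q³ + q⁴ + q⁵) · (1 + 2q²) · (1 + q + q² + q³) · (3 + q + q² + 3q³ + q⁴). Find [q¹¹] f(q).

37

(1 + q + q² + q³ + q⁴ + q⁵) has coefficients 1,1,1,1,1,1 for degrees 0…5.
(1 + 2q²) has coefficients 1,0,2,0,0,0,0,0,0,0,0,0 for degrees 0…11.
Multiplying by (1 + q + q² + q³) gives running coefficients 1,1,3,3,2,2,0,0,0,0,0,0 for degrees 0…11.
Finally multiplying by (3 + q + q² + 3q³ + q⁴), the product of all factors after the first has coefficients 3,4,11,16,16,21,16,11,8,2,0,0 for degrees 0…11.
[q¹¹] = 1·0 + 1·0 + 1·2 + 1·8 + 1·11 + 1·16 = 37.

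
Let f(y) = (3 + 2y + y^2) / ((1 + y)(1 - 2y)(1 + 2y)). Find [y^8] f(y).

938

Partial fractions give a closed form: a_n = (-2/3)·(-1)^n + (17/12)·2^n + (9/4)·(-2)^n.
At n = 8: a_8 = 938.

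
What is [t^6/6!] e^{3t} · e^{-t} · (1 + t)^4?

8992

The EGF product rule gives c_6 = Σ_{k_1+k_2+k_3=6} C(6; k_1,k_2,k_3) · ∏ g_i(k_i), where e^{3t} gives (3)^k; e^{-t} gives (-1)^k; (1+t)^4 gives the falling factorial (4)_k.
g_1(k) for k = 0…6: 1, 3, 9, 27, 81, 243, 729.
g_2(k) for k = 0…6: 1, -1, 1, -1, 1, -1, 1.
g_3(k) for k = 0…6: 1, 4, 12, 24, 24, 0, 0.
First combine the last two factors: h(k) = Σ_j C(k,j)·g_2(j)·g_3(k−j) for k = 0…6: 1, 3, 5, -1, -15, 19, 37.
c_6 = Σ_k C(6,k)·g_1(k)·h(6−k) = 1·1·37 + 6·3·19 + 15·9·(-15) + 20·27·(-1) + 15·81·5 + 6·243·3 + 1·729·1 = 37 + 342 − 2025 − 540 + 6075 + 4374 + 729 = 8992.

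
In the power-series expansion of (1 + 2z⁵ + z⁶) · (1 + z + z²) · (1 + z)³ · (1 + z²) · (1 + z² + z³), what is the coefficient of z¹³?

44

(1 + 2z⁵ + z⁶) has coefficients 1,0,0,0,0,2,1 for degrees 0…6.
(1 + z + z²) has coefficients 1,1,1,0,0,0,0,0,0,0,0,0,0,0 for degrees 0…13.
Multiplying by (1 + z)³ gives running coefficients 1,4,7,7,4,1,0,0,0,0,0,0,0,0 for degrees 0…13.
Multiplying by (1 + z²) gives running coefficients 1,4,8,11,11,8,4,1,0,0,0,0,0,0 for degrees 0…13.
Finally multiplying by (1 + z² + z³), the product of all factors after the first has coefficients 1,4,9,16,23,27,26,20,12,5,1,0,0,0 for degrees 0…13.
[z¹³] = 1·0 + 2·12 + 1·20 = 44.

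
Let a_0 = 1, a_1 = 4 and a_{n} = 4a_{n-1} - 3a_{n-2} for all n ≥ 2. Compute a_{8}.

The ordinary generating function has denominator 1 - 4x + 3x^2.
Iterating the recurrence: a_0,…,a_{8} = 1, 4, 13, 40, 121, 364, 1093, 3280, 9841.

9841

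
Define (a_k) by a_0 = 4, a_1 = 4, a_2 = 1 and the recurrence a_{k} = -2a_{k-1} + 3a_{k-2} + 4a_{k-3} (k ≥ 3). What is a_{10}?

The ordinary generating function has denominator 1 + 2t - 3t^2 - 4t^3.
Iterating the recurrence: a_0,…,a_{10} = 4, 4, 1, 26, -33, 148, -291, 894, -2069, 5656, -13943.

-13943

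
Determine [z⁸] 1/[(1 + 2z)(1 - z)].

171

The denominator gives the recurrence a_n = −a_(n−1) + 2a_(n−2) for n ≥ 2; the numerator fixes a_0 = 1, a_1 = -1.
Iterating: 1, -1, 3, -5, 11, -21, 43, -85, 171, so a_8 = 171.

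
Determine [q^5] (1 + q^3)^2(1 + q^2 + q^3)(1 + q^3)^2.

4

(1 + q^3)^2 has coefficients 1,0,0,2,0,0 for degrees 0…5.
(1 + q^2 + q^3) has coefficients 1,0,1,1,0,0 for degrees 0…5.
Finally multiplying by (1 + q^3)^2, the product of all factors after the first has coefficients 1,0,1,3,0,2 for degrees 0…5.
[q^5] = 1·2 + 2·1 = 4.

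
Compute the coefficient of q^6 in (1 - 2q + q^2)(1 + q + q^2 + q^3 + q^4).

(1 - 2q + q^2) has coefficients 1,-2,1 for degrees 0…2.
(1 + q + q^2 + q^3 + q^4) has coefficients 1,1,1,1,1,0,0 for degrees 0…6.
[q^6] = 1·0 − 2·0 + 1·1 = 1.

1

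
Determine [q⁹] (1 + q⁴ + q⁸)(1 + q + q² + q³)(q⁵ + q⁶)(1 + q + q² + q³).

8

(1 + q⁴ + q⁸) has coefficients 1,0,0,0,1,0,0,0,1 for degrees 0…8.
(1 + q + q² + q³) has coefficients 1,1,1,1,0,0,0,0,0,0 for degrees 0…9.
Multiplying by (q⁵ + q⁶) gives running coefficients 0,0,0,0,0,1,2,2,2,1 for degrees 0…9.
Finally multiplying by (1 + q + q² + q³), the product of all factors after the first has coefficients 0,0,0,0,0,1,3,5,7,7 for degrees 0…9.
[q⁹] = 1·7 + 1·1 + 1·0 = 8.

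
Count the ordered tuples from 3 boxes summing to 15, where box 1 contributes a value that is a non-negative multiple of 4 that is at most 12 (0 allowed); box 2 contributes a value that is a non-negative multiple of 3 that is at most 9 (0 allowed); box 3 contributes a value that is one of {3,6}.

2

The generating function for the choices is (1 + z⁴ + z⁸ + z¹²)·(1 + z³ + z⁶ + z⁹)·(z³ + z⁶); the count is [z¹⁵].
(1 + z⁴ + z⁸ + z¹²) has coefficients 1,0,0,0,1,0,0,0,1,0,0,0,1 for degrees 0…12.
(1 + z³ + z⁶ + z⁹) has coefficients 1,0,0,1,0,0,1,0,0,1,0,0,0,0,0,0 for degrees 0…15.
Finally multiplying by (z³ + z⁶), the product of all factors after the first has coefficients 0,0,0,1,0,0,2,0,0,2,0,0,2,0,0,1 for degrees 0…15.
[z¹⁵] = 1·1 + 1·0 + 1·0 + 1·1 = 2.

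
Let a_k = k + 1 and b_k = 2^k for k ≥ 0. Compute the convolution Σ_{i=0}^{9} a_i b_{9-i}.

2036

The convolution is the t^9 coefficient of A(t)B(t).
Σ = 1·512 + 2·256 + 3·128 + 4·64 + 5·32 + 6·16 + 7·8 + 8·4 + 9·2 + 10·1 = 2036.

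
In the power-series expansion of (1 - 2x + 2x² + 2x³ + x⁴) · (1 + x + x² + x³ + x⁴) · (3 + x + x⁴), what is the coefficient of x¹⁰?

(1 - 2x + 2x² + 2x³ + x⁴) has coefficients 1,-2,2,2,1 for degrees 0…4.
(1 + x + x² + x³ + x⁴) has coefficients 1,1,1,1,1,0,0,0,0,0,0 for degrees 0…10.
Finally multiplying by (3 + x + x⁴), the product of all factors after the first has coefficients 3,4,4,4,5,2,1,1,1,0,0 for degrees 0…10.
[x¹⁰] = 1·0 − 2·0 + 2·1 + 2·1 + 1·1 = 5.

5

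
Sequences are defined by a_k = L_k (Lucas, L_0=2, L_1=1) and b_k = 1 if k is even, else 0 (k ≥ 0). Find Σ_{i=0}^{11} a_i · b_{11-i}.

320

Write out a_i and b_{11-i} for i = 0,…,11 and sum the products.
Σ = 2·0 + 1·1 + 3·0 + 4·1 + 7·0 + 11·1 + 18·0 + 29·1 + 47·0 + 76·1 + 123·0 + 199·1 = 320.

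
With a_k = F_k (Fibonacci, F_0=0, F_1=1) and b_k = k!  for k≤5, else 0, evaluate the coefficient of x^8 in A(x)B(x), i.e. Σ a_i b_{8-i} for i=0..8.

392

Write out a_i and b_{8-i} for i = 0,…,8 and sum the products.
Σ = 0·0 + 1·0 + 1·0 + 2·120 + 3·24 + 5·6 + 8·2 + 13·1 + 21·1 = 392.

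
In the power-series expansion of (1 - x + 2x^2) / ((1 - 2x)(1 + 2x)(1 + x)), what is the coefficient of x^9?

The denominator gives the recurrence a_n = −a_(n−1) + 4a_(n−2) + 4a_(n−3) for n ≥ 3; the numerator fixes a_0 = 1, a_1 = -2, a_2 = 8.
Iterating: 1, -2, 8, -12, 36, -52, 148, -212, 596, -852, so a_9 = -852.

-852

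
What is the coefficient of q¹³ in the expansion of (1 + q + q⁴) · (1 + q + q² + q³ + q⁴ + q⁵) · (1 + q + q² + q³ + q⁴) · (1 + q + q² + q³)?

11

(1 + q + q⁴) has coefficients 1,1,0,0,1 for degrees 0…4.
(1 + q + q² + q³ + q⁴ + q⁵) has coefficients 1,1,1,1,1,1,0,0,0,0,0,0,0,0 for degrees 0…13.
Multiplying by (1 + q + q² + q³ + q⁴) gives running coefficients 1,2,3,4,5,5,4,3,2,1,0,0,0,0 for degrees 0…13.
Finally multiplying by (1 + q + q² + q³), the product of all factors after the first has coefficients 1,3,6,10,14,17,18,17,14,10,6,3,1,0 for degrees 0…13.
[q¹³] = 1·0 + 1·1 + 1·10 = 11.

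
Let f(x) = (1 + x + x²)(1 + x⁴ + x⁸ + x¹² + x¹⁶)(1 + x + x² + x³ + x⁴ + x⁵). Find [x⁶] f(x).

5

(1 + x + x²) has coefficients 1,1,1 for degrees 0…2.
(1 + x⁴ + x⁸ + x¹² + x¹⁶) has coefficients 1,0,0,0,1,0,0 for degrees 0…6.
Finally multiplying by (1 + x + x² + x³ + x⁴ + x⁵), the product of all factors after the first has coefficients 1,1,1,1,2,2,1 for degrees 0…6.
[x⁶] = 1·1 + 1·2 + 1·2 = 5.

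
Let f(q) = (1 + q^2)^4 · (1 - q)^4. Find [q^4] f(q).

(1 + q^2)^4 has coefficients 1,0,4,0,6 for degrees 0…4.
(1 - q)^4 has coefficients 1,-4,6,-4,1 for degrees 0…4.
[q^4] = 1·1 + 4·6 + 6·1 = 31.

31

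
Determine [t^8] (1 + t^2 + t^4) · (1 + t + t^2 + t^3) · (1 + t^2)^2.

4

(1 + t^2 + t^4) has coefficients 1,0,1,0,1 for degrees 0…4.
(1 + t + t^2 + t^3) has coefficients 1,1,1,1,0,0,0,0,0 for degrees 0…8.
Finally multiplying by (1 + t^2)^2, the product of all factors after the first has coefficients 1,1,3,3,3,3,1,1,0 for degrees 0…8.
[t^8] = 1·0 + 1·1 + 1·3 = 4.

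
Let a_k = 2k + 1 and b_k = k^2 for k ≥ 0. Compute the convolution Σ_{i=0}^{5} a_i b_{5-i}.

This is [x^5] in the product of the two ordinary generating functions.
Σ = 1·25 + 3·16 + 5·9 + 7·4 + 9·1 + 11·0 = 155.

155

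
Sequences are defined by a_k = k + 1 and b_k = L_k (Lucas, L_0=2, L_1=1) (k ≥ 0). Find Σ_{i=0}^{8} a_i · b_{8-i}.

309

Write out a_i and b_{8-i} for i = 0,…,8 and sum the products.
Σ = 1·47 + 2·29 + 3·18 + 4·11 + 5·7 + 6·4 + 7·3 + 8·1 + 9·2 = 309.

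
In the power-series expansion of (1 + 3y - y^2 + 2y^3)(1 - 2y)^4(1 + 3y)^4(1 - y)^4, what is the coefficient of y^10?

(1 + 3y - y^2 + 2y^3) has coefficients 1,3,-1,2 for degrees 0…3.
(1 - 2y)^4 has coefficients 1,-8,24,-32,16,0,0,0,0,0,0 for degrees 0…10.
Multiplying by (1 + 3y)^4 gives running coefficients 1,4,-18,-68,145,408,-648,-864,1296,0,0 for degrees 0…10.
Finally multiplying by (1 - y)^4, the product of all factors after the first has coefficients 1,0,-28,24,294,-504,-1156,3528,-623,-7368,10584 for degrees 0…10.
[y^10] = 1·10584 + 3·(-7368) − 1·(-623) + 2·3528 = -3841.

-3841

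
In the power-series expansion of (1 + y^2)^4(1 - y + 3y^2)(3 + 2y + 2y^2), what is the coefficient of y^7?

20

(1 + y^2)^4 has coefficients 1,0,4,0,6,0,4,0 for degrees 0…7.
(1 - y + 3y^2) has coefficients 1,-1,3,0,0,0,0,0 for degrees 0…7.
Finally multiplying by (3 + 2y + 2y^2), the product of all factors after the first has coefficients 3,-1,9,4,6,0,0,0 for degrees 0…7.
[y^7] = 1·0 + 4·0 + 6·4 + 4·(-1) = 20.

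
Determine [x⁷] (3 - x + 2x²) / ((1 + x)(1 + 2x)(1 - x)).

-679

Partial fractions give a closed form: a_n = (-3)·(-1)^n + (16/3)·(-2)^n + (2/3)·1^n.
At n = 7: a_7 = -679.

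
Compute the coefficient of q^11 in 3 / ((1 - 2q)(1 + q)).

Partial fractions give a closed form: a_n = (2)·2^n + (1)·(-1)^n.
At n = 11: a_11 = 4095.

4095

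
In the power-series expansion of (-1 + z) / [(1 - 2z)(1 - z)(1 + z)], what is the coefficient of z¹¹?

-1365

Partial fractions give a closed form: a_n = (-2/3)·2^n + (-1/3)·(-1)^n.
At n = 11: a_11 = -1365.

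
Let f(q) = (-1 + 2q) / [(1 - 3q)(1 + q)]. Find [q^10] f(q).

-14763

The denominator gives the recurrence a_n = 2a_(n−1) + 3a_(n−2) for n ≥ 2; the numerator fixes a_0 = -1, a_1 = 0.
Iterating: -1, 0, -3, -6, -21, -60, -183, -546, -1641, -4920, -14763, so a_10 = -14763.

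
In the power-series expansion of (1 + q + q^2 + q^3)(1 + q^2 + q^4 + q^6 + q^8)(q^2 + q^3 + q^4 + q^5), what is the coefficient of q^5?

6

(1 + q + q^2 + q^3) has coefficients 1,1,1,1 for degrees 0…3.
(1 + q^2 + q^4 + q^6 + q^8) has coefficients 1,0,1,0,1,0 for degrees 0…5.
Finally multiplying by (q^2 + q^3 + q^4 + q^5), the product of all factors after the first has coefficients 0,0,1,1,2,2 for degrees 0…5.
[q^5] = 1·2 + 1·2 + 1·1 + 1·1 = 6.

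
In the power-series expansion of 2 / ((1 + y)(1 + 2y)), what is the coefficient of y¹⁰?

Partial fractions give a closed form: a_n = (-2)·(-1)^n + (4)·(-2)^n.
At n = 10: a_10 = 4094.

4094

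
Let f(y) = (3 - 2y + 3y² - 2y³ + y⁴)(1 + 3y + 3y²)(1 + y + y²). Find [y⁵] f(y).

2

(3 - 2y + 3y² - 2y³ + y⁴) has coefficients 3,-2,3,-2,1 for degrees 0…4.
(1 + 3y + 3y²) has coefficients 1,3,3,0,0,0 for degrees 0…5.
Finally multiplying by (1 + y + y²), the product of all factors after the first has coefficients 1,4,7,6,3,0 for degrees 0…5.
[y⁵] = 3·0 − 2·3 + 3·6 − 2·7 + 1·4 = 2.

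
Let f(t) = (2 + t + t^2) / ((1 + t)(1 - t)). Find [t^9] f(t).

The denominator gives the recurrence a_n = a_(n−2) for n ≥ 3; the numerator fixes a_0 = 2, a_1 = 1, a_2 = 3.
Iterating: 2, 1, 3, 1, 3, 1, 3, 1, 3, 1, so a_9 = 1.

1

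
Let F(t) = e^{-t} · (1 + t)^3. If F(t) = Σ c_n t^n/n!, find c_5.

14

The EGF product rule gives c_5 = Σ_{k_1+k_2=5} C(5; k_1,k_2) · ∏ g_i(k_i), where e^{-t} gives (-1)^k; (1+t)^3 gives the falling factorial (3)_k.
g_1(k) for k = 0…5: 1, -1, 1, -1, 1, -1.
g_2(k) for k = 0…5: 1, 3, 6, 6, 0, 0.
c_5 = Σ_k C(5,k)·g_1(k)·g_2(5−k) = 10·1·6 + 10·(-1)·6 + 5·1·3 + 1·(-1)·1 = 60 − 60 + 15 − 1 = 14.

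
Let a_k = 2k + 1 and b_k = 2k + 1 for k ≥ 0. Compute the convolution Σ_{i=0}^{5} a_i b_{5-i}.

Write out a_i and b_{5-i} for i = 0,…,5 and sum the products.
Σ = 1·11 + 3·9 + 5·7 + 7·5 + 9·3 + 11·1 = 146.

146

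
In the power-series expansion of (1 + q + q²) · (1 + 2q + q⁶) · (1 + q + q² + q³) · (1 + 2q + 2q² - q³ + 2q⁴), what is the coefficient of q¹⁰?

(1 + q + q²) has coefficients 1,1,1 for degrees 0…2.
(1 + 2q + q⁶) has coefficients 1,2,0,0,0,0,1,0,0,0,0 for degrees 0…10.
Multiplying by (1 + q + q² + q³) gives running coefficients 1,3,3,3,2,0,1,1,1,1,0 for degrees 0…10.
Finally multiplying by (1 + 2q + 2q² - q³ + 2q⁴), the product of all factors after the first has coefficients 1,5,11,14,13,13,8,7,9,4,5 for degrees 0…10.
[q¹⁰] = 1·5 + 1·4 + 1·9 = 18.

18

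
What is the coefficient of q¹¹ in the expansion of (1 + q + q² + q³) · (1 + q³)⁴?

4

(1 + q + q² + q³) has coefficients 1,1,1,1 for degrees 0…3.
(1 + q³)⁴ has coefficients 1,0,0,4,0,0,6,0,0,4,0,0 for degrees 0…11.
[q¹¹] = 1·0 + 1·0 + 1·4 + 1·0 = 4.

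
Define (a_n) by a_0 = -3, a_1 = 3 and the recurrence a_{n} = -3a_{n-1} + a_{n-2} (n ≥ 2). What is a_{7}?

The ordinary generating function has denominator 1 + 3z - z^2.
Iterating the recurrence: a_0,…,a_{7} = -3, 3, -12, 39, -129, 426, -1407, 4647.

4647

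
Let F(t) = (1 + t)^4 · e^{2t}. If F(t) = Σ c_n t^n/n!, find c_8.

95744

The EGF product rule gives c_8 = Σ_{k_1+k_2=8} C(8; k_1,k_2) · ∏ g_i(k_i), where (1+t)^4 gives the falling factorial (4)_k; e^{2t} gives (2)^k.
g_1(k) for k = 0…8: 1, 4, 12, 24, 24, 0, 0, 0, 0.
g_2(k) for k = 0…8: 1, 2, 4, 8, 16, 32, 64, 128, 256.
c_8 = Σ_k C(8,k)·g_1(k)·g_2(8−k) = 1·1·256 + 8·4·128 + 28·12·64 + 56·24·32 + 70·24·16 = 256 + 4096 + 21504 + 43008 + 26880 = 95744.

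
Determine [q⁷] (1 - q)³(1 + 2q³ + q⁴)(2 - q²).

-5

(1 - q)³ has coefficients 1,-3,3,-1 for degrees 0…3.
(1 + 2q³ + q⁴) has coefficients 1,0,0,2,1,0,0,0 for degrees 0…7.
Finally multiplying by (2 - q²), the product of all factors after the first has coefficients 2,0,-1,4,2,-2,-1,0 for degrees 0…7.
[q⁷] = 1·0 − 3·(-1) + 3·(-2) − 1·2 = -5.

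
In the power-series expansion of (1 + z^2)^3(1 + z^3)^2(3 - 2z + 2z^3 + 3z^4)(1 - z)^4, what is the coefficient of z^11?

12

(1 + z^2)^3 has coefficients 1,0,3,0,3,0,1 for degrees 0…6.
(1 + z^3)^2 has coefficients 1,0,0,2,0,0,1,0,0,0,0,0 for degrees 0…11.
Multiplying by (3 - 2z + 2z^3 + 3z^4) gives running coefficients 3,-2,0,8,-1,0,7,4,0,2,3,0 for degrees 0…11.
Finally multiplying by (1 - z)^4, the product of all factors after the first has coefficients 3,-14,26,-16,-22,50,-31,-12,25,-2,-14,4 for degrees 0…11.
[z^11] = 1·4 + 3·(-2) + 3·(-12) + 1·50 = 12.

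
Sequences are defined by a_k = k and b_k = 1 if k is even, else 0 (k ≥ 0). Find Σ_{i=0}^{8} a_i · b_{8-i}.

20

This is [x^8] in the product of the two ordinary generating functions.
Σ = 0·1 + 1·0 + 2·1 + 3·0 + 4·1 + 5·0 + 6·1 + 7·0 + 8·1 = 20.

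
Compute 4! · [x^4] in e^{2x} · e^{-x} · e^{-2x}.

The EGF product rule gives c_4 = Σ_{k_1+k_2+k_3=4} C(4; k_1,k_2,k_3) · ∏ g_i(k_i), where e^{2x} gives (2)^k; e^{-x} gives (-1)^k; e^{-2x} gives (-2)^k.
g_1(k) for k = 0…4: 1, 2, 4, 8, 16.
g_2(k) for k = 0…4: 1, -1, 1, -1, 1.
g_3(k) for k = 0…4: 1, -2, 4, -8, 16.
First combine the last two factors: h(k) = Σ_j C(k,j)·g_2(j)·g_3(k−j) for k = 0…4: 1, -3, 9, -27, 81.
c_4 = Σ_k C(4,k)·g_1(k)·h(4−k) = 1·1·81 + 4·2·(-27) + 6·4·9 + 4·8·(-3) + 1·16·1 = 81 − 216 + 216 − 96 + 16 = 1.

1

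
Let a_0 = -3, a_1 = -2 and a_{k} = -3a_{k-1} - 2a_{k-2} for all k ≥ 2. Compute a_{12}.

20472

The ordinary generating function has denominator 1 + 3t + 2t^2.
Iterating the recurrence: a_0,…,a_{12} = -3, -2, 12, -32, 72, -152, 312, -632, 1272, -2552, 5112, -10232, 20472.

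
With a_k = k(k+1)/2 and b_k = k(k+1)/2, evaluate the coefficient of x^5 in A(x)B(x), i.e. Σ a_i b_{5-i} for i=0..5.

56

This is [x^5] in the product of the two ordinary generating functions.
Σ = 0·15 + 1·10 + 3·6 + 6·3 + 10·1 + 15·0 = 56.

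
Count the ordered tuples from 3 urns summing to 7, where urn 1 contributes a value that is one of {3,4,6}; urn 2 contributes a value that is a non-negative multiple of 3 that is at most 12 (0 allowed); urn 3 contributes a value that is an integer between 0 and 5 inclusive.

The generating function for the choices is (t^3 + t^4 + t^6)·(1 + t^3 + t^6 + t^9 + t^12)·(1 + t + t^2 + t^3 + t^4 + t^5); the count is [t^7].
(t^3 + t^4 + t^6) has coefficients 0,0,0,1,1,0,1 for degrees 0…6.
(1 + t^3 + t^6 + t^9 + t^12) has coefficients 1,0,0,1,0,0,1,0 for degrees 0…7.
Finally multiplying by (1 + t + t^2 + t^3 + t^4 + t^5), the product of all factors after the first has coefficients 1,1,1,2,2,2,2,2 for degrees 0…7.
[t^7] = 1·2 + 1·2 + 1·1 = 5.

5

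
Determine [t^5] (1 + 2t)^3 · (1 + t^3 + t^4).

18

(1 + 2t)^3 has coefficients 1,6,12,8 for degrees 0…3.
(1 + t^3 + t^4) has coefficients 1,0,0,1,1,0 for degrees 0…5.
[t^5] = 1·0 + 6·1 + 12·1 + 8·0 = 18.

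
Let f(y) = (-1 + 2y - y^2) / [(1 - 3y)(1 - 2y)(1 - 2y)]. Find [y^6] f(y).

-2532

The denominator gives the recurrence a_n = 7a_(n−1) − 16a_(n−2) + 12a_(n−3) for n ≥ 3; the numerator fixes a_0 = -1, a_1 = -5, a_2 = -20.
Iterating: -1, -5, -20, -72, -244, -796, -2532, so a_6 = -2532.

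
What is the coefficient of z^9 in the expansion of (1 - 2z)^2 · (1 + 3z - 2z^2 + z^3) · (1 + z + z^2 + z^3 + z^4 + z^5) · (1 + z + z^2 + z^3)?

10

(1 - 2z)^2 has coefficients 1,-4,4 for degrees 0…2.
(1 + 3z - 2z^2 + z^3) has coefficients 1,3,-2,1,0,0,0,0,0,0 for degrees 0…9.
Multiplying by (1 + z + z^2 + z^3 + z^4 + z^5) gives running coefficients 1,4,2,3,3,3,2,-1,1,0 for degrees 0…9.
Finally multiplying by (1 + z + z^2 + z^3), the product of all factors after the first has coefficients 1,5,7,10,12,11,11,7,5,2 for degrees 0…9.
[z^9] = 1·2 − 4·5 + 4·7 = 10.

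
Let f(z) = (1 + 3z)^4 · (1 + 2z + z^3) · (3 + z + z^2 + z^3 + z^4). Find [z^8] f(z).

(1 + 3z)^4 has coefficients 1,12,54,108,81 for degrees 0…4.
(1 + 2z + z^3) has coefficients 1,2,0,1,0,0,0,0,0 for degrees 0…8.
Finally multiplying by (3 + z + z^2 + z^3 + z^4), the product of all factors after the first has coefficients 3,7,3,6,4,3,1,1,0 for degrees 0…8.
[z^8] = 1·0 + 12·1 + 54·1 + 108·3 + 81·4 = 714.

714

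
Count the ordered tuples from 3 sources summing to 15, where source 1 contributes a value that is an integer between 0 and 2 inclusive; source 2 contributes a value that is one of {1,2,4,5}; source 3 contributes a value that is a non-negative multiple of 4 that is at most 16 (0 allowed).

The generating function for the choices is (1 + x + x²)·(x + x² + x⁴ + x⁵)·(1 + x⁴ + x⁸ + x¹² + x¹⁶); the count is [x¹⁵].
(1 + x + x²) has coefficients 1,1,1 for degrees 0…2.
(x + x² + x⁴ + x⁵) has coefficients 0,1,1,0,1,1,0,0,0,0,0,0,0,0,0,0 for degrees 0…15.
Finally multiplying by (1 + x⁴ + x⁸ + x¹² + x¹⁶), the product of all factors after the first has coefficients 0,1,1,0,1,2,1,0,1,2,1,0,1,2,1,0 for degrees 0…15.
[x¹⁵] = 1·0 + 1·1 + 1·2 = 3.

3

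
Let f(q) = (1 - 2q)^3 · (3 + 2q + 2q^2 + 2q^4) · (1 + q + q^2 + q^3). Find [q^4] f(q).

(1 - 2q)^3 has coefficients 1,-6,12,-8 for degrees 0…3.
(3 + 2q + 2q^2 + 2q^4) has coefficients 3,2,2,0,2 for degrees 0…4.
Finally multiplying by (1 + q + q^2 + q^3), the product of all factors after the first has coefficients 3,5,7,7,6 for degrees 0…4.
[q^4] = 1·6 − 6·7 + 12·7 − 8·5 = 8.

8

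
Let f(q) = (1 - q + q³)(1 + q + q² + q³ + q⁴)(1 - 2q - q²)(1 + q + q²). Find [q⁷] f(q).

-4

(1 - q + q³) has coefficients 1,-1,0,1 for degrees 0…3.
(1 + q + q² + q³ + q⁴) has coefficients 1,1,1,1,1,0,0,0 for degrees 0…7.
Multiplying by (1 - 2q - q²) gives running coefficients 1,-1,-2,-2,-2,-3,-1,0 for degrees 0…7.
Finally multiplying by (1 + q + q²), the product of all factors after the first has coefficients 1,0,-2,-5,-6,-7,-6,-4 for degrees 0…7.
[q⁷] = 1·(-4) − 1·(-6) + 1·(-6) = -4.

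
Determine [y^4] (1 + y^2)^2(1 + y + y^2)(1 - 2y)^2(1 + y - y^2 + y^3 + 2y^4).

(1 + y^2)^2 has coefficients 1,0,2,0,1 for degrees 0…4.
(1 + y + y^2) has coefficients 1,1,1,0,0 for degrees 0…4.
Multiplying by (1 - 2y)^2 gives running coefficients 1,-3,1,0,4 for degrees 0…4.
Finally multiplying by (1 + y - y^2 + y^3 + 2y^4), the product of all factors after the first has coefficients 1,-2,-3,5,2 for degrees 0…4.
[y^4] = 1·2 + 2·(-3) + 1·1 = -3.

-3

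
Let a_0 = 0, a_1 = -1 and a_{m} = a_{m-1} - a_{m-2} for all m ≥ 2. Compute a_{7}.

-1

The ordinary generating function has denominator 1 - q + q^2.
Iterating the recurrence: a_0,…,a_{7} = 0, -1, -1, 0, 1, 1, 0, -1.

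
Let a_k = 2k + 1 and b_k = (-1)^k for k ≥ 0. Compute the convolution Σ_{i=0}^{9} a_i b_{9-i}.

10

Write out a_i and b_{9-i} for i = 0,…,9 and sum the products.
Σ = 1·(-1) + 3·1 + 5·(-1) + 7·1 + 9·(-1) + 11·1 + 13·(-1) + 15·1 + 17·(-1) + 19·1 = 10.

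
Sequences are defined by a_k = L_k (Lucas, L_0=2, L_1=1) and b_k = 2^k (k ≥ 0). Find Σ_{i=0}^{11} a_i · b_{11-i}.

11445

Write out a_i and b_{11-i} for i = 0,…,11 and sum the products.
Σ = 2·2048 + 1·1024 + 3·512 + 4·256 + 7·128 + 11·64 + 18·32 + 29·16 + 47·8 + 76·4 + 123·2 + 199·1 = 11445.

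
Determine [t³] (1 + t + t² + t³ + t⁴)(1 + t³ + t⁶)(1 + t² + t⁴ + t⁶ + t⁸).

(1 + t + t² + t³ + t⁴) has coefficients 1,1,1,1 for degrees 0…3.
(1 + t³ + t⁶) has coefficients 1,0,0,1 for degrees 0…3.
Finally multiplying by (1 + t² + t⁴ + t⁶ + t⁸), the product of all factors after the first has coefficients 1,0,1,1 for degrees 0…3.
[t³] = 1·1 + 1·1 + 1·0 + 1·1 = 3.

3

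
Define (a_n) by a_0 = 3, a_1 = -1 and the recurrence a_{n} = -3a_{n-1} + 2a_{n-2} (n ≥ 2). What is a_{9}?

-60037

The ordinary generating function has denominator 1 + 3y - 2y^2.
Iterating the recurrence: a_0,…,a_{9} = 3, -1, 9, -29, 105, -373, 1329, -4733, 16857, -60037.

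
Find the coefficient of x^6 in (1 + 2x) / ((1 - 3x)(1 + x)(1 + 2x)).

547

Partial fractions give a closed form: a_n = (3/4)·3^n + (1/4)·(-1)^n.
At n = 6: a_6 = 547.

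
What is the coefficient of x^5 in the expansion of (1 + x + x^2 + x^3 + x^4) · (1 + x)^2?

(1 + x + x^2 + x^3 + x^4) has coefficients 1,1,1,1,1 for degrees 0…4.
(1 + x)^2 has coefficients 1,2,1,0,0,0 for degrees 0…5.
[x^5] = 1·0 + 1·0 + 1·0 + 1·1 + 1·2 = 3.

3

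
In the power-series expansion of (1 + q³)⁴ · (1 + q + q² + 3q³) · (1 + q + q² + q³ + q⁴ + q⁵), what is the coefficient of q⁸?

45

(1 + q³)⁴ has coefficients 1,0,0,4,0,0,6,0,0 for degrees 0…8.
(1 + q + q² + 3q³) has coefficients 1,1,1,3,0,0,0,0,0 for degrees 0…8.
Finally multiplying by (1 + q + q² + q³ + q⁴ + q⁵), the product of all factors after the first has coefficients 1,2,3,6,6,6,5,4,3 for degrees 0…8.
[q⁸] = 1·3 + 4·6 + 6·3 = 45.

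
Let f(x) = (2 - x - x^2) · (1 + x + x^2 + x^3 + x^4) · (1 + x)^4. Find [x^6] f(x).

(2 - x - x^2) has coefficients 2,-1,-1 for degrees 0…2.
(1 + x + x^2 + x^3 + x^4) has coefficients 1,1,1,1,1,0,0 for degrees 0…6.
Finally multiplying by (1 + x)^4, the product of all factors after the first has coefficients 1,5,11,15,16,15,11 for degrees 0…6.
[x^6] = 2·11 − 1·15 − 1·16 = -9.

-9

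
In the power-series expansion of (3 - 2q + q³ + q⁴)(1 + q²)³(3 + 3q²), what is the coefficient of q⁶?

(3 - 2q + q³ + q⁴) has coefficients 3,-2,0,1,1 for degrees 0…4.
(1 + q²)³ has coefficients 1,0,3,0,3,0,1 for degrees 0…6.
Finally multiplying by (3 + 3q²), the product of all factors after the first has coefficients 3,0,12,0,18,0,12 for degrees 0…6.
[q⁶] = 3·12 − 2·0 + 1·0 + 1·12 = 48.

48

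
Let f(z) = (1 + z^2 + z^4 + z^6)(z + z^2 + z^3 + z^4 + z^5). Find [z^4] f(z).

2

(1 + z^2 + z^4 + z^6) has coefficients 1,0,1,0,1 for degrees 0…4.
(z + z^2 + z^3 + z^4 + z^5) has coefficients 0,1,1,1,1 for degrees 0…4.
[z^4] = 1·1 + 1·1 + 1·0 = 2.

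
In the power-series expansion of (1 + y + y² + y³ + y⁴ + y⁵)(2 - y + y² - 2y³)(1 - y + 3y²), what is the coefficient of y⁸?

-7

(1 + y + y² + y³ + y⁴ + y⁵) has coefficients 1,1,1,1,1,1 for degrees 0…5.
(2 - y + y² - 2y³) has coefficients 2,-1,1,-2,0,0,0,0,0 for degrees 0…8.
Finally multiplying by (1 - y + 3y²), the product of all factors after the first has coefficients 2,-3,8,-6,5,-6,0,0,0 for degrees 0…8.
[y⁸] = 1·0 + 1·0 + 1·0 + 1·(-6) + 1·5 + 1·(-6) = -7.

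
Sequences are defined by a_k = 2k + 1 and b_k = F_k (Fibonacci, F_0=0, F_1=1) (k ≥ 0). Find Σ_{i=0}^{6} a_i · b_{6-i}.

72

Write out a_i and b_{6-i} for i = 0,…,6 and sum the products.
Σ = 1·8 + 3·5 + 5·3 + 7·2 + 9·1 + 11·1 + 13·0 = 72.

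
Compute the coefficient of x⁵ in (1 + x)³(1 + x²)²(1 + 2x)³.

(1 + x)³ has coefficients 1,3,3,1 for degrees 0…3.
(1 + x²)² has coefficients 1,0,2,0,1,0 for degrees 0…5.
Finally multiplying by (1 + 2x)³, the product of all factors after the first has coefficients 1,6,14,20,25,22 for degrees 0…5.
[x⁵] = 1·22 + 3·25 + 3·20 + 1·14 = 171.

171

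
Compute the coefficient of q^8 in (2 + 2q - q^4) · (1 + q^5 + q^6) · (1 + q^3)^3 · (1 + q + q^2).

(2 + 2q - q^4) has coefficients 2,2,0,0,-1 for degrees 0…4.
(1 + q^5 + q^6) has coefficients 1,0,0,0,0,1,1,0,0 for degrees 0…8.
Multiplying by (1 + q^3)^3 gives running coefficients 1,0,0,3,0,1,4,0,3 for degrees 0…8.
Finally multiplying by (1 + q + q^2), the product of all factors after the first has coefficients 1,1,1,3,3,4,5,5,7 for degrees 0…8.
[q^8] = 2·7 + 2·5 − 1·3 = 21.

21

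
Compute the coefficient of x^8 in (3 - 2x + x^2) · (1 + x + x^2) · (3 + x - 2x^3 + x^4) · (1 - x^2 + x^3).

-5

(3 - 2x + x^2) has coefficients 3,-2,1 for degrees 0…2.
(1 + x + x^2) has coefficients 1,1,1,0,0,0,0,0,0 for degrees 0…8.
Multiplying by (3 + x - 2x^3 + x^4) gives running coefficients 3,4,4,-1,-1,-1,1,0,0 for degrees 0…8.
Finally multiplying by (1 - x^2 + x^3), the product of all factors after the first has coefficients 3,4,1,-2,-1,4,1,0,-2 for degrees 0…8.
[x^8] = 3·(-2) − 2·0 + 1·1 = -5.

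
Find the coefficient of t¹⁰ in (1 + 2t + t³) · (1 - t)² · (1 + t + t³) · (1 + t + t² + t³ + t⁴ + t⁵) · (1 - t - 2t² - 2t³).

(1 + 2t + t³) has coefficients 1,2,0,1 for degrees 0…3.
(1 - t)² has coefficients 1,-2,1,0,0,0,0,0,0,0,0 for degrees 0…10.
Multiplying by (1 + t + t³) gives running coefficients 1,-1,-1,2,-2,1,0,0,0,0,0 for degrees 0…10.
Multiplying by (1 + t + t² + t³ + t⁴ + t⁵) gives running coefficients 1,0,-1,1,-1,0,-1,0,1,-1,1 for degrees 0…10.
Finally multiplying by (1 - t - 2t² - 2t³), the product of all factors after the first has coefficients 1,-1,-3,0,0,1,-1,3,3,0,0 for degrees 0…10.
[t¹⁰] = 1·0 + 2·0 + 1·3 = 3.

3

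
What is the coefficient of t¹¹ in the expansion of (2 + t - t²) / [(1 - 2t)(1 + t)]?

The denominator gives the recurrence a_n = a_(n−1) + 2a_(n−2) for n ≥ 3; the numerator fixes a_0 = 2, a_1 = 3, a_2 = 6.
Iterating: 2, 3, 6, 12, 24, 48, 96, 192, 384, 768, 1536, 3072, so a_11 = 3072.

3072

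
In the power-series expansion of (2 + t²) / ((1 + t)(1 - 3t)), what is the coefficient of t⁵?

384

The denominator gives the recurrence a_n = 2a_(n−1) + 3a_(n−2) for n ≥ 3; the numerator fixes a_0 = 2, a_1 = 4, a_2 = 15.
Iterating: 2, 4, 15, 42, 129, 384, so a_5 = 384.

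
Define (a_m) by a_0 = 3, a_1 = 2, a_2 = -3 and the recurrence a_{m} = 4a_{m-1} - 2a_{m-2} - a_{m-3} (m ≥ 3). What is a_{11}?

-325795

The ordinary generating function has denominator 1 - 4y + 2y^2 + y^3.
Iterating the recurrence: a_0,…,a_{11} = 3, 2, -3, -19, -72, -247, -825, -2734, -9039, -29863, -98640, -325795.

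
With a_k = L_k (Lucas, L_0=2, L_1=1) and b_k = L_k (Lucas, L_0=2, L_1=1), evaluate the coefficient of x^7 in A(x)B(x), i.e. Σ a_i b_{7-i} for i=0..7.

274

This is [x^7] in the product of the two ordinary generating functions.
Σ = 2·29 + 1·18 + 3·11 + 4·7 + 7·4 + 11·3 + 18·1 + 29·2 = 274.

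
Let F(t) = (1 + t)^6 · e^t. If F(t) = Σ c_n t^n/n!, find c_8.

The EGF product rule gives c_8 = Σ_{k_1+k_2=8} C(8; k_1,k_2) · ∏ g_i(k_i), where (1+t)^6 gives the falling factorial (6)_k; e^t gives (1)^k.
g_1(k) for k = 0…8: 1, 6, 30, 120, 360, 720, 720, 0, 0.
g_2(k) for k = 0…8: 1, 1, 1, 1, 1, 1, 1, 1, 1.
c_8 = Σ_k C(8,k)·g_1(k)·g_2(8−k) = 1·1·1 + 8·6·1 + 28·30·1 + 56·120·1 + 70·360·1 + 56·720·1 + 28·720·1 = 1 + 48 + 840 + 6720 + 25200 + 40320 + 20160 = 93289.

93289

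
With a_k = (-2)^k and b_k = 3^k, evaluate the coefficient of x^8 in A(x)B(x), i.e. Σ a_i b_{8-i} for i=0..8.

4039

Write out a_i and b_{8-i} for i = 0,…,8 and sum the products.
Σ = 1·6561 − 2·2187 + 4·729 − 8·243 + 16·81 − 32·27 + 64·9 − 128·3 + 256·1 = 4039.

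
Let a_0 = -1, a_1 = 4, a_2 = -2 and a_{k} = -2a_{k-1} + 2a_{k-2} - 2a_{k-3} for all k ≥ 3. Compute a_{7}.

The ordinary generating function has denominator 1 + 2z - 2z^2 + 2z^3.
Iterating the recurrence: a_0,…,a_{7} = -1, 4, -2, 14, -40, 112, -332, 968.

968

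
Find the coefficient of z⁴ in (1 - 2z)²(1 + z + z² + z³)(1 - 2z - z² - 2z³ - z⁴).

2

(1 - 2z)² has coefficients 1,-4,4 for degrees 0…2.
(1 + z + z² + z³) has coefficients 1,1,1,1,0 for degrees 0…4.
Finally multiplying by (1 - 2z - z² - 2z³ - z⁴), the product of all factors after the first has coefficients 1,-1,-2,-4,-6 for degrees 0…4.
[z⁴] = 1·(-6) − 4·(-4) + 4·(-2) = 2.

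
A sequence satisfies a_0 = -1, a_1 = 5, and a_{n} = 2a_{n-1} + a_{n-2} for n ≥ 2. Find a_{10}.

10905

The ordinary generating function has denominator 1 - 2q - q^2.
Iterating the recurrence: a_0,…,a_{10} = -1, 5, 9, 23, 55, 133, 321, 775, 1871, 4517, 10905.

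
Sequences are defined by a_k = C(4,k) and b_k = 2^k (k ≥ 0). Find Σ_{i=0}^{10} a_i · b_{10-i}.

The convolution is the t^10 coefficient of A(t)B(t).
Σ = 1·1024 + 4·512 + 6·256 + 4·128 + 1·64 + 0·32 + 0·16 + 0·8 + 0·4 + 0·2 + 0·1 = 5184.

5184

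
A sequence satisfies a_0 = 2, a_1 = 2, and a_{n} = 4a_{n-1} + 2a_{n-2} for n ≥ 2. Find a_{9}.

404512

The ordinary generating function has denominator 1 - 4z - 2z^2.
Iterating the recurrence: a_0,…,a_{9} = 2, 2, 12, 52, 232, 1032, 4592, 20432, 90912, 404512.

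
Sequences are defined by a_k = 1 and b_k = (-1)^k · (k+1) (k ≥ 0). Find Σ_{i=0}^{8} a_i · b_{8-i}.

Write out a_i and b_{8-i} for i = 0,…,8 and sum the products.
Σ = 1·9 + 1·(-8) + 1·7 + 1·(-6) + 1·5 + 1·(-4) + 1·3 + 1·(-2) + 1·1 = 5.

5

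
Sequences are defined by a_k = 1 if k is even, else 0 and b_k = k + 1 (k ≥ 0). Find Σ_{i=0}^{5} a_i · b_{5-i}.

The convolution is the x^5 coefficient of A(x)B(x).
Σ = 1·6 + 0·5 + 1·4 + 0·3 + 1·2 + 0·1 = 12.

12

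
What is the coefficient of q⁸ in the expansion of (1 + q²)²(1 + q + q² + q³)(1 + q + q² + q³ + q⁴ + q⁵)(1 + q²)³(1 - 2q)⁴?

3

(1 + q²)² has coefficients 1,0,2,0,1 for degrees 0…4.
(1 + q + q² + q³) has coefficients 1,1,1,1,0,0,0,0,0 for degrees 0…8.
Multiplying by (1 + q + q² + q³ + q⁴ + q⁵) gives running coefficients 1,2,3,4,4,4,3,2,1 for degrees 0…8.
Multiplying by (1 + q²)³ gives running coefficients 1,2,6,10,16,22,25,28,25 for degrees 0…8.
Finally multiplying by (1 - 2q)⁴, the product of all factors after the first has coefficients 1,-6,14,-22,32,-26,9,4,-47 for degrees 0…8.
[q⁸] = 1·(-47) + 2·9 + 1·32 = 3.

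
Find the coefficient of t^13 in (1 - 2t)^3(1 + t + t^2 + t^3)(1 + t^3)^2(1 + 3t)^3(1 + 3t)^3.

-6030

(1 - 2t)^3 has coefficients 1,-6,12,-8 for degrees 0…3.
(1 + t + t^2 + t^3) has coefficients 1,1,1,1,0,0,0,0,0,0,0,0,0,0 for degrees 0…13.
Multiplying by (1 + t^3)^2 gives running coefficients 1,1,1,3,2,2,3,1,1,1,0,0,0,0 for degrees 0…13.
Multiplying by (1 + 3t)^3 gives running coefficients 1,10,37,66,83,128,156,136,145,118,63,54,27,0 for degrees 0…13.
Finally multiplying by (1 + 3t)^3, the product of all factors after the first has coefficients 1,19,154,696,1946,3656,5331,7237,9037,9307,8712,7722,5400,3402 for degrees 0…13.
[t^13] = 1·3402 − 6·5400 + 12·7722 − 8·8712 = -6030.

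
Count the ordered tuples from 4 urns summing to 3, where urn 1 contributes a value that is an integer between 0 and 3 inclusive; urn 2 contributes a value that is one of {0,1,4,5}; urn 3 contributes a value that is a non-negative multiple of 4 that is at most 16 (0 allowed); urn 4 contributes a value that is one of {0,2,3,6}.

The generating function for the choices is (1 + z + z² + z³)·(1 + z + z⁴ + z⁵)·(1 + z⁴ + z⁸ + z¹² + z¹⁶)·(1 + z² + z³ + z⁶); the count is [z³].
(1 + z + z² + z³) has coefficients 1,1,1,1 for degrees 0…3.
(1 + z + z⁴ + z⁵) has coefficients 1,1,0,0 for degrees 0…3.
Multiplying by (1 + z⁴ + z⁸ + z¹² + z¹⁶) gives running coefficients 1,1,0,0 for degrees 0…3.
Finally multiplying by (1 + z² + z³ + z⁶), the product of all factors after the first has coefficients 1,1,1,2 for degrees 0…3.
[z³] = 1·2 + 1·1 + 1·1 + 1·1 = 5.

5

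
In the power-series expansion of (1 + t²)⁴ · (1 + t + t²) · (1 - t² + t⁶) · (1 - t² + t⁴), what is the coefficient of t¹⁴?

2

(1 + t²)⁴ has coefficients 1,0,4,0,6,0,4,0,1 for degrees 0…8.
(1 + t + t²) has coefficients 1,1,1,0,0,0,0,0,0,0,0,0,0,0,0 for degrees 0…14.
Multiplying by (1 - t² + t⁶) gives running coefficients 1,1,0,-1,-1,0,1,1,1,0,0,0,0,0,0 for degrees 0…14.
Finally multiplying by (1 - t² + t⁴), the product of all factors after the first has coefficients 1,1,-1,-2,0,2,2,0,-1,-1,0,1,1,0,0 for degrees 0…14.
[t¹⁴] = 1·0 + 4·1 + 6·0 + 4·(-1) + 1·2 = 2.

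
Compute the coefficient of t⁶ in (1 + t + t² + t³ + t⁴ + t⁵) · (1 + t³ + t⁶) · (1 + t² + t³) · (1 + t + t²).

(1 + t + t² + t³ + t⁴ + t⁵) has coefficients 1,1,1,1,1,1 for degrees 0…5.
(1 + t³ + t⁶) has coefficients 1,0,0,1,0,0,1 for degrees 0…6.
Multiplying by (1 + t² + t³) gives running coefficients 1,0,1,2,0,1,2 for degrees 0…6.
Finally multiplying by (1 + t + t²), the product of all factors after the first has coefficients 1,1,2,3,3,3,3 for degrees 0…6.
[t⁶] = 1·3 + 1·3 + 1·3 + 1·3 + 1·2 + 1·1 = 15.

15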